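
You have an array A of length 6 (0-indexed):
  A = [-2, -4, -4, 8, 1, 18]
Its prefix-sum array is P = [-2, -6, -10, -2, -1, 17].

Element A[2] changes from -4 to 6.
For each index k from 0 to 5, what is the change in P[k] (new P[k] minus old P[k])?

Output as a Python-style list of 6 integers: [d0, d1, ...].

Element change: A[2] -4 -> 6, delta = 10
For k < 2: P[k] unchanged, delta_P[k] = 0
For k >= 2: P[k] shifts by exactly 10
Delta array: [0, 0, 10, 10, 10, 10]

Answer: [0, 0, 10, 10, 10, 10]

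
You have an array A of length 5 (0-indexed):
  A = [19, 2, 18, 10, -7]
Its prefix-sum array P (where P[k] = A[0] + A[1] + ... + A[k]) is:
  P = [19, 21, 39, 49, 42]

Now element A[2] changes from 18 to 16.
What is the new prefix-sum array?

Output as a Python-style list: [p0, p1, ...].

Answer: [19, 21, 37, 47, 40]

Derivation:
Change: A[2] 18 -> 16, delta = -2
P[k] for k < 2: unchanged (A[2] not included)
P[k] for k >= 2: shift by delta = -2
  P[0] = 19 + 0 = 19
  P[1] = 21 + 0 = 21
  P[2] = 39 + -2 = 37
  P[3] = 49 + -2 = 47
  P[4] = 42 + -2 = 40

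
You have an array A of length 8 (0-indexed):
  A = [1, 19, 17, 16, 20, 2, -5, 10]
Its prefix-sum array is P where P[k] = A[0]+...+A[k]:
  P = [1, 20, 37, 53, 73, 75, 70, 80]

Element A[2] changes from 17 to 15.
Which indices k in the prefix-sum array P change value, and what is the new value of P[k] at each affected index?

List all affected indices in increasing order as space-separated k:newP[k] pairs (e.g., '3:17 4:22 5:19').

Answer: 2:35 3:51 4:71 5:73 6:68 7:78

Derivation:
P[k] = A[0] + ... + A[k]
P[k] includes A[2] iff k >= 2
Affected indices: 2, 3, ..., 7; delta = -2
  P[2]: 37 + -2 = 35
  P[3]: 53 + -2 = 51
  P[4]: 73 + -2 = 71
  P[5]: 75 + -2 = 73
  P[6]: 70 + -2 = 68
  P[7]: 80 + -2 = 78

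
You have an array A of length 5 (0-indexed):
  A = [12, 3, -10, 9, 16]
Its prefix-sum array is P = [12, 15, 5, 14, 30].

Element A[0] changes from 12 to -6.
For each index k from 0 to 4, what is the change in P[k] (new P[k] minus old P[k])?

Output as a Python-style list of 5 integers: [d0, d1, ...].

Element change: A[0] 12 -> -6, delta = -18
For k < 0: P[k] unchanged, delta_P[k] = 0
For k >= 0: P[k] shifts by exactly -18
Delta array: [-18, -18, -18, -18, -18]

Answer: [-18, -18, -18, -18, -18]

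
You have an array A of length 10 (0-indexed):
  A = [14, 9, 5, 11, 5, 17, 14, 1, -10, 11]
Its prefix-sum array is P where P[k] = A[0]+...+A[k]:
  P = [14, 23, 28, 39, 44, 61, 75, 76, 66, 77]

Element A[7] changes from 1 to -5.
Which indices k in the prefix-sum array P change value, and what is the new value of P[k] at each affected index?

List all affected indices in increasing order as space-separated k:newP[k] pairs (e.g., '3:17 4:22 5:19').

P[k] = A[0] + ... + A[k]
P[k] includes A[7] iff k >= 7
Affected indices: 7, 8, ..., 9; delta = -6
  P[7]: 76 + -6 = 70
  P[8]: 66 + -6 = 60
  P[9]: 77 + -6 = 71

Answer: 7:70 8:60 9:71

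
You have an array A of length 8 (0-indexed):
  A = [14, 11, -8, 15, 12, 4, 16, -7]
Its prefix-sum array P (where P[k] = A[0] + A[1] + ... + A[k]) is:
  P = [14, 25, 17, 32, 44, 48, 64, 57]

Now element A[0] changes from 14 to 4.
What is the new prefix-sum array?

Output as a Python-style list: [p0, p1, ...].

Answer: [4, 15, 7, 22, 34, 38, 54, 47]

Derivation:
Change: A[0] 14 -> 4, delta = -10
P[k] for k < 0: unchanged (A[0] not included)
P[k] for k >= 0: shift by delta = -10
  P[0] = 14 + -10 = 4
  P[1] = 25 + -10 = 15
  P[2] = 17 + -10 = 7
  P[3] = 32 + -10 = 22
  P[4] = 44 + -10 = 34
  P[5] = 48 + -10 = 38
  P[6] = 64 + -10 = 54
  P[7] = 57 + -10 = 47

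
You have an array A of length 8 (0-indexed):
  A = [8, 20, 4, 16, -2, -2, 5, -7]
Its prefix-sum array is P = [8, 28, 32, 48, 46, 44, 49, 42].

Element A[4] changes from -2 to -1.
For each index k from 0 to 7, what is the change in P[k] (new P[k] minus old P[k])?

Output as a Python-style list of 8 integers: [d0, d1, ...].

Element change: A[4] -2 -> -1, delta = 1
For k < 4: P[k] unchanged, delta_P[k] = 0
For k >= 4: P[k] shifts by exactly 1
Delta array: [0, 0, 0, 0, 1, 1, 1, 1]

Answer: [0, 0, 0, 0, 1, 1, 1, 1]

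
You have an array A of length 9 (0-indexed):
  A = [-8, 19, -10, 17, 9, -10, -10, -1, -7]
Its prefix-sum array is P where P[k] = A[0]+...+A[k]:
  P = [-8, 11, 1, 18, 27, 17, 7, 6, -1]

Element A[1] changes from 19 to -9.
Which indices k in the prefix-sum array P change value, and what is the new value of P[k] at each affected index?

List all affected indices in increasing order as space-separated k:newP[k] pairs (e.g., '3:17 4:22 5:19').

P[k] = A[0] + ... + A[k]
P[k] includes A[1] iff k >= 1
Affected indices: 1, 2, ..., 8; delta = -28
  P[1]: 11 + -28 = -17
  P[2]: 1 + -28 = -27
  P[3]: 18 + -28 = -10
  P[4]: 27 + -28 = -1
  P[5]: 17 + -28 = -11
  P[6]: 7 + -28 = -21
  P[7]: 6 + -28 = -22
  P[8]: -1 + -28 = -29

Answer: 1:-17 2:-27 3:-10 4:-1 5:-11 6:-21 7:-22 8:-29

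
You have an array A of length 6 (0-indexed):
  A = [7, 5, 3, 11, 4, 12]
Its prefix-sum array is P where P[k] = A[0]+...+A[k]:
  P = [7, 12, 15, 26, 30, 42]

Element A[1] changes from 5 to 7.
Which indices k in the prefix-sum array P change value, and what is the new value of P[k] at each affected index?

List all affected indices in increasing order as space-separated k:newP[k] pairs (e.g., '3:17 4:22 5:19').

P[k] = A[0] + ... + A[k]
P[k] includes A[1] iff k >= 1
Affected indices: 1, 2, ..., 5; delta = 2
  P[1]: 12 + 2 = 14
  P[2]: 15 + 2 = 17
  P[3]: 26 + 2 = 28
  P[4]: 30 + 2 = 32
  P[5]: 42 + 2 = 44

Answer: 1:14 2:17 3:28 4:32 5:44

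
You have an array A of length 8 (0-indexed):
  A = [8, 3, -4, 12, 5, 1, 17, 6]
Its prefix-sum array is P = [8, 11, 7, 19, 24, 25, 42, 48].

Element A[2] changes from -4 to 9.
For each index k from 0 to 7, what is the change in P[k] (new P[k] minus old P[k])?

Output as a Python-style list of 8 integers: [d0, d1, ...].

Element change: A[2] -4 -> 9, delta = 13
For k < 2: P[k] unchanged, delta_P[k] = 0
For k >= 2: P[k] shifts by exactly 13
Delta array: [0, 0, 13, 13, 13, 13, 13, 13]

Answer: [0, 0, 13, 13, 13, 13, 13, 13]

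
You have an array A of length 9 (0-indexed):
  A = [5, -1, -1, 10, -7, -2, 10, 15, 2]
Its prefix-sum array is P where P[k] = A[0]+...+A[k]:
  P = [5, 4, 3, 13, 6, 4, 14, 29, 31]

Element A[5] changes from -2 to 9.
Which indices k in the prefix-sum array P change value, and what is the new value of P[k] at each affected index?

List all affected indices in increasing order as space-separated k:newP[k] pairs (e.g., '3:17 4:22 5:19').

P[k] = A[0] + ... + A[k]
P[k] includes A[5] iff k >= 5
Affected indices: 5, 6, ..., 8; delta = 11
  P[5]: 4 + 11 = 15
  P[6]: 14 + 11 = 25
  P[7]: 29 + 11 = 40
  P[8]: 31 + 11 = 42

Answer: 5:15 6:25 7:40 8:42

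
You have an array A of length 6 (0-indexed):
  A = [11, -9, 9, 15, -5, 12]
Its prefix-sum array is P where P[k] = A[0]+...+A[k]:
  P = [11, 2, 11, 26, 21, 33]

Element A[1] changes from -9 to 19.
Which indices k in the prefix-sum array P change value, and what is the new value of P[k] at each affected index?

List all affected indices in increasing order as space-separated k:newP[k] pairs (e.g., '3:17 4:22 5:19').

Answer: 1:30 2:39 3:54 4:49 5:61

Derivation:
P[k] = A[0] + ... + A[k]
P[k] includes A[1] iff k >= 1
Affected indices: 1, 2, ..., 5; delta = 28
  P[1]: 2 + 28 = 30
  P[2]: 11 + 28 = 39
  P[3]: 26 + 28 = 54
  P[4]: 21 + 28 = 49
  P[5]: 33 + 28 = 61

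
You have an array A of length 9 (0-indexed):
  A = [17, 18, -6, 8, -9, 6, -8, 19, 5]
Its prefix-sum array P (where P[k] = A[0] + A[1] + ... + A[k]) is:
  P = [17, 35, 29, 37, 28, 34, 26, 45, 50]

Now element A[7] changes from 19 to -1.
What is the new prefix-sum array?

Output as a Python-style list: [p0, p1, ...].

Change: A[7] 19 -> -1, delta = -20
P[k] for k < 7: unchanged (A[7] not included)
P[k] for k >= 7: shift by delta = -20
  P[0] = 17 + 0 = 17
  P[1] = 35 + 0 = 35
  P[2] = 29 + 0 = 29
  P[3] = 37 + 0 = 37
  P[4] = 28 + 0 = 28
  P[5] = 34 + 0 = 34
  P[6] = 26 + 0 = 26
  P[7] = 45 + -20 = 25
  P[8] = 50 + -20 = 30

Answer: [17, 35, 29, 37, 28, 34, 26, 25, 30]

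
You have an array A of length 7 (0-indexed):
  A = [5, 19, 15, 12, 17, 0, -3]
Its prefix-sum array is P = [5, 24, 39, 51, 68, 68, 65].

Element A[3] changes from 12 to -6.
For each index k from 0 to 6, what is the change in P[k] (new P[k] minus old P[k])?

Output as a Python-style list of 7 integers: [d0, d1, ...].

Element change: A[3] 12 -> -6, delta = -18
For k < 3: P[k] unchanged, delta_P[k] = 0
For k >= 3: P[k] shifts by exactly -18
Delta array: [0, 0, 0, -18, -18, -18, -18]

Answer: [0, 0, 0, -18, -18, -18, -18]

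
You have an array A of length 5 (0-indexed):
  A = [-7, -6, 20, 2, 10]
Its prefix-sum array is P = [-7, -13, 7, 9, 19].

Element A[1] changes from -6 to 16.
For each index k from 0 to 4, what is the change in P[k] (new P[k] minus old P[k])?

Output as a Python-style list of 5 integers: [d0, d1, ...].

Answer: [0, 22, 22, 22, 22]

Derivation:
Element change: A[1] -6 -> 16, delta = 22
For k < 1: P[k] unchanged, delta_P[k] = 0
For k >= 1: P[k] shifts by exactly 22
Delta array: [0, 22, 22, 22, 22]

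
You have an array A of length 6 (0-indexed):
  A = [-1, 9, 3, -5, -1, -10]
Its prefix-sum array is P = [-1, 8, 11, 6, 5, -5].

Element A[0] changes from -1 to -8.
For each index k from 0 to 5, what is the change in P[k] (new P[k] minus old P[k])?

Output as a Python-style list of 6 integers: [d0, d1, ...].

Answer: [-7, -7, -7, -7, -7, -7]

Derivation:
Element change: A[0] -1 -> -8, delta = -7
For k < 0: P[k] unchanged, delta_P[k] = 0
For k >= 0: P[k] shifts by exactly -7
Delta array: [-7, -7, -7, -7, -7, -7]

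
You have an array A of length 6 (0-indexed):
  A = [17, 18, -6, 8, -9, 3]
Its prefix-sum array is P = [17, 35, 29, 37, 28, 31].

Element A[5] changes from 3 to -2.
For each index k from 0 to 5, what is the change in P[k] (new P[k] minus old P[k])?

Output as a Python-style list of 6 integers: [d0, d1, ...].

Answer: [0, 0, 0, 0, 0, -5]

Derivation:
Element change: A[5] 3 -> -2, delta = -5
For k < 5: P[k] unchanged, delta_P[k] = 0
For k >= 5: P[k] shifts by exactly -5
Delta array: [0, 0, 0, 0, 0, -5]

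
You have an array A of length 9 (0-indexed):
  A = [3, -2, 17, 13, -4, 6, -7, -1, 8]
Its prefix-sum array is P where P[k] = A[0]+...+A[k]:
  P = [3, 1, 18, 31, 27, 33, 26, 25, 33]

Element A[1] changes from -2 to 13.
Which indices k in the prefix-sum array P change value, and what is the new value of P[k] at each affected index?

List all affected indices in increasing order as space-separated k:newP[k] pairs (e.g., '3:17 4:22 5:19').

P[k] = A[0] + ... + A[k]
P[k] includes A[1] iff k >= 1
Affected indices: 1, 2, ..., 8; delta = 15
  P[1]: 1 + 15 = 16
  P[2]: 18 + 15 = 33
  P[3]: 31 + 15 = 46
  P[4]: 27 + 15 = 42
  P[5]: 33 + 15 = 48
  P[6]: 26 + 15 = 41
  P[7]: 25 + 15 = 40
  P[8]: 33 + 15 = 48

Answer: 1:16 2:33 3:46 4:42 5:48 6:41 7:40 8:48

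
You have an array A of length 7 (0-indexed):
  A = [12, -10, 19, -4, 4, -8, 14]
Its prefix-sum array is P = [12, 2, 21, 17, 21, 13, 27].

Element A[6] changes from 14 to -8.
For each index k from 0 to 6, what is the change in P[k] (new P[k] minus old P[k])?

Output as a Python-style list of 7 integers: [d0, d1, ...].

Element change: A[6] 14 -> -8, delta = -22
For k < 6: P[k] unchanged, delta_P[k] = 0
For k >= 6: P[k] shifts by exactly -22
Delta array: [0, 0, 0, 0, 0, 0, -22]

Answer: [0, 0, 0, 0, 0, 0, -22]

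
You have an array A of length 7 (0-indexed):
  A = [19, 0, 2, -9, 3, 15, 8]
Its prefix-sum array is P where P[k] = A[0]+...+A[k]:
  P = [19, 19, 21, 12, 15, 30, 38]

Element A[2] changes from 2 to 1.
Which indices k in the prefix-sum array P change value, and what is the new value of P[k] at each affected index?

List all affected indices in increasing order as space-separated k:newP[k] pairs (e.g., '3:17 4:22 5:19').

P[k] = A[0] + ... + A[k]
P[k] includes A[2] iff k >= 2
Affected indices: 2, 3, ..., 6; delta = -1
  P[2]: 21 + -1 = 20
  P[3]: 12 + -1 = 11
  P[4]: 15 + -1 = 14
  P[5]: 30 + -1 = 29
  P[6]: 38 + -1 = 37

Answer: 2:20 3:11 4:14 5:29 6:37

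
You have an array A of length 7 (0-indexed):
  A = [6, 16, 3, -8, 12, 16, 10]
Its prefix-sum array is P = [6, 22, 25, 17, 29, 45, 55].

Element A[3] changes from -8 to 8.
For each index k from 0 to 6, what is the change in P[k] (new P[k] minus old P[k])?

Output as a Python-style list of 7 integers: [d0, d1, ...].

Element change: A[3] -8 -> 8, delta = 16
For k < 3: P[k] unchanged, delta_P[k] = 0
For k >= 3: P[k] shifts by exactly 16
Delta array: [0, 0, 0, 16, 16, 16, 16]

Answer: [0, 0, 0, 16, 16, 16, 16]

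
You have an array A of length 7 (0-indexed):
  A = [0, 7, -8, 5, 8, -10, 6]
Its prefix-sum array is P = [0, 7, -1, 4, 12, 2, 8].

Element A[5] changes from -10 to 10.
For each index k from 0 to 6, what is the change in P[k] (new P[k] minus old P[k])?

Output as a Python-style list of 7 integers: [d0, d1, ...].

Answer: [0, 0, 0, 0, 0, 20, 20]

Derivation:
Element change: A[5] -10 -> 10, delta = 20
For k < 5: P[k] unchanged, delta_P[k] = 0
For k >= 5: P[k] shifts by exactly 20
Delta array: [0, 0, 0, 0, 0, 20, 20]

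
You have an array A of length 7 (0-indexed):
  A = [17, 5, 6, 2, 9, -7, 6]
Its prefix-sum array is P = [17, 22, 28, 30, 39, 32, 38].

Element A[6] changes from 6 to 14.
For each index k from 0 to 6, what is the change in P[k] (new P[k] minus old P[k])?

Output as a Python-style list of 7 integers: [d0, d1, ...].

Answer: [0, 0, 0, 0, 0, 0, 8]

Derivation:
Element change: A[6] 6 -> 14, delta = 8
For k < 6: P[k] unchanged, delta_P[k] = 0
For k >= 6: P[k] shifts by exactly 8
Delta array: [0, 0, 0, 0, 0, 0, 8]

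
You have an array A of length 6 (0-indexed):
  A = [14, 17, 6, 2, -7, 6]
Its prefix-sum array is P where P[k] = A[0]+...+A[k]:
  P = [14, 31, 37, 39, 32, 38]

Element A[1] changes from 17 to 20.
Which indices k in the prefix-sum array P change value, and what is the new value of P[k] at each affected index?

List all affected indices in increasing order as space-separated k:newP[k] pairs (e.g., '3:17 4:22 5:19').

Answer: 1:34 2:40 3:42 4:35 5:41

Derivation:
P[k] = A[0] + ... + A[k]
P[k] includes A[1] iff k >= 1
Affected indices: 1, 2, ..., 5; delta = 3
  P[1]: 31 + 3 = 34
  P[2]: 37 + 3 = 40
  P[3]: 39 + 3 = 42
  P[4]: 32 + 3 = 35
  P[5]: 38 + 3 = 41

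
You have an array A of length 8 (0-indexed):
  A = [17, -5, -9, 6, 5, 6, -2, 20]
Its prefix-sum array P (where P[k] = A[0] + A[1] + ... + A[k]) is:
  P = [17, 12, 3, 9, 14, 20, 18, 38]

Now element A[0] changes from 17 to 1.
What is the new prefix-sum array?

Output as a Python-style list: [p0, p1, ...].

Change: A[0] 17 -> 1, delta = -16
P[k] for k < 0: unchanged (A[0] not included)
P[k] for k >= 0: shift by delta = -16
  P[0] = 17 + -16 = 1
  P[1] = 12 + -16 = -4
  P[2] = 3 + -16 = -13
  P[3] = 9 + -16 = -7
  P[4] = 14 + -16 = -2
  P[5] = 20 + -16 = 4
  P[6] = 18 + -16 = 2
  P[7] = 38 + -16 = 22

Answer: [1, -4, -13, -7, -2, 4, 2, 22]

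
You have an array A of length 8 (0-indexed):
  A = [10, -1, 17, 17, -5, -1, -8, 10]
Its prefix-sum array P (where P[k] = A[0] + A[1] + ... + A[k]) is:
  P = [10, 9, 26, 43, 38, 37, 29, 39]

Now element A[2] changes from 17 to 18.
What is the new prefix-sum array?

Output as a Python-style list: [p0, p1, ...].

Answer: [10, 9, 27, 44, 39, 38, 30, 40]

Derivation:
Change: A[2] 17 -> 18, delta = 1
P[k] for k < 2: unchanged (A[2] not included)
P[k] for k >= 2: shift by delta = 1
  P[0] = 10 + 0 = 10
  P[1] = 9 + 0 = 9
  P[2] = 26 + 1 = 27
  P[3] = 43 + 1 = 44
  P[4] = 38 + 1 = 39
  P[5] = 37 + 1 = 38
  P[6] = 29 + 1 = 30
  P[7] = 39 + 1 = 40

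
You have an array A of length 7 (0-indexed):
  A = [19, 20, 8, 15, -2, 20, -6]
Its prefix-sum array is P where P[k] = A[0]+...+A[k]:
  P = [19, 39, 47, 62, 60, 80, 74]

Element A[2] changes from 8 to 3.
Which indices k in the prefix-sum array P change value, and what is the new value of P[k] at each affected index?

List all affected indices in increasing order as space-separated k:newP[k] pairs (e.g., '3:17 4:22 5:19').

Answer: 2:42 3:57 4:55 5:75 6:69

Derivation:
P[k] = A[0] + ... + A[k]
P[k] includes A[2] iff k >= 2
Affected indices: 2, 3, ..., 6; delta = -5
  P[2]: 47 + -5 = 42
  P[3]: 62 + -5 = 57
  P[4]: 60 + -5 = 55
  P[5]: 80 + -5 = 75
  P[6]: 74 + -5 = 69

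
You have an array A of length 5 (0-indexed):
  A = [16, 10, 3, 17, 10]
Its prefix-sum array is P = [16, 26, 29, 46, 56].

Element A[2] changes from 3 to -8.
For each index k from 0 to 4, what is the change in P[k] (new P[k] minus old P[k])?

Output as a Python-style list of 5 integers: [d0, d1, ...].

Element change: A[2] 3 -> -8, delta = -11
For k < 2: P[k] unchanged, delta_P[k] = 0
For k >= 2: P[k] shifts by exactly -11
Delta array: [0, 0, -11, -11, -11]

Answer: [0, 0, -11, -11, -11]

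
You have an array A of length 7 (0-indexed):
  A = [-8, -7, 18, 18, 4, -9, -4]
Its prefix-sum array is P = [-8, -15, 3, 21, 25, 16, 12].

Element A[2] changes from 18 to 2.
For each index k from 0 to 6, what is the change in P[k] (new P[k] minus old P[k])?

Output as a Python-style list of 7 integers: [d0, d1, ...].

Element change: A[2] 18 -> 2, delta = -16
For k < 2: P[k] unchanged, delta_P[k] = 0
For k >= 2: P[k] shifts by exactly -16
Delta array: [0, 0, -16, -16, -16, -16, -16]

Answer: [0, 0, -16, -16, -16, -16, -16]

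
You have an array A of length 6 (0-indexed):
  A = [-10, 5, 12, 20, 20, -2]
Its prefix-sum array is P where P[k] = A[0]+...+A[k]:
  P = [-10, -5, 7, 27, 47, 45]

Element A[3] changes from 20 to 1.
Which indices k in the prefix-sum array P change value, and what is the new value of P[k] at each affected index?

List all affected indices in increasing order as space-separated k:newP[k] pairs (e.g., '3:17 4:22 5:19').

P[k] = A[0] + ... + A[k]
P[k] includes A[3] iff k >= 3
Affected indices: 3, 4, ..., 5; delta = -19
  P[3]: 27 + -19 = 8
  P[4]: 47 + -19 = 28
  P[5]: 45 + -19 = 26

Answer: 3:8 4:28 5:26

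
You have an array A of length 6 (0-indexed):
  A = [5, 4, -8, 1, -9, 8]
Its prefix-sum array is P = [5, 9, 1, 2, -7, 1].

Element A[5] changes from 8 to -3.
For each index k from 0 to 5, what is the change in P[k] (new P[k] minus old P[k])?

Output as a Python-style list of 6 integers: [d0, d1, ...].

Element change: A[5] 8 -> -3, delta = -11
For k < 5: P[k] unchanged, delta_P[k] = 0
For k >= 5: P[k] shifts by exactly -11
Delta array: [0, 0, 0, 0, 0, -11]

Answer: [0, 0, 0, 0, 0, -11]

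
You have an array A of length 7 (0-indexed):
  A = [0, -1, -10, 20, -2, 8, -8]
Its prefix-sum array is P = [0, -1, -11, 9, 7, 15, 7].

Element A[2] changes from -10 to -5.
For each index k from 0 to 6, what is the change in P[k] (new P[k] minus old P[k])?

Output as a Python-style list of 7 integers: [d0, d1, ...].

Answer: [0, 0, 5, 5, 5, 5, 5]

Derivation:
Element change: A[2] -10 -> -5, delta = 5
For k < 2: P[k] unchanged, delta_P[k] = 0
For k >= 2: P[k] shifts by exactly 5
Delta array: [0, 0, 5, 5, 5, 5, 5]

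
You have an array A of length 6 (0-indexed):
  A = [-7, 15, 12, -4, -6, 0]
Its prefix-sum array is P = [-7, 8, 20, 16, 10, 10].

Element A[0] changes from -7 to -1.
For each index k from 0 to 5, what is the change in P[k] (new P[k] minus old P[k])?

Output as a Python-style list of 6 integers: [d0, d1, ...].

Element change: A[0] -7 -> -1, delta = 6
For k < 0: P[k] unchanged, delta_P[k] = 0
For k >= 0: P[k] shifts by exactly 6
Delta array: [6, 6, 6, 6, 6, 6]

Answer: [6, 6, 6, 6, 6, 6]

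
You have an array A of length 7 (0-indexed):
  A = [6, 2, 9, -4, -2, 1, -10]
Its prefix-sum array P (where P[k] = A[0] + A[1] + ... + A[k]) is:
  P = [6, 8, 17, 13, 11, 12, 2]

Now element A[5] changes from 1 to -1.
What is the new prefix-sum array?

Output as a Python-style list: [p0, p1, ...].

Change: A[5] 1 -> -1, delta = -2
P[k] for k < 5: unchanged (A[5] not included)
P[k] for k >= 5: shift by delta = -2
  P[0] = 6 + 0 = 6
  P[1] = 8 + 0 = 8
  P[2] = 17 + 0 = 17
  P[3] = 13 + 0 = 13
  P[4] = 11 + 0 = 11
  P[5] = 12 + -2 = 10
  P[6] = 2 + -2 = 0

Answer: [6, 8, 17, 13, 11, 10, 0]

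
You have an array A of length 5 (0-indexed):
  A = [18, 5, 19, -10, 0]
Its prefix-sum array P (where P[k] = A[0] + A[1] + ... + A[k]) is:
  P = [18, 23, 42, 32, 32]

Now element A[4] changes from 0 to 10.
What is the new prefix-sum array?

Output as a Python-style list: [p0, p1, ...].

Change: A[4] 0 -> 10, delta = 10
P[k] for k < 4: unchanged (A[4] not included)
P[k] for k >= 4: shift by delta = 10
  P[0] = 18 + 0 = 18
  P[1] = 23 + 0 = 23
  P[2] = 42 + 0 = 42
  P[3] = 32 + 0 = 32
  P[4] = 32 + 10 = 42

Answer: [18, 23, 42, 32, 42]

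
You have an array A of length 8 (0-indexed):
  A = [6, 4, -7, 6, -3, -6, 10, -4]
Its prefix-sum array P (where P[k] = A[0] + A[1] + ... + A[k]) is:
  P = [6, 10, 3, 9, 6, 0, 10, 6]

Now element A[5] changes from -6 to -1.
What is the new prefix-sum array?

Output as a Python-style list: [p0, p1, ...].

Answer: [6, 10, 3, 9, 6, 5, 15, 11]

Derivation:
Change: A[5] -6 -> -1, delta = 5
P[k] for k < 5: unchanged (A[5] not included)
P[k] for k >= 5: shift by delta = 5
  P[0] = 6 + 0 = 6
  P[1] = 10 + 0 = 10
  P[2] = 3 + 0 = 3
  P[3] = 9 + 0 = 9
  P[4] = 6 + 0 = 6
  P[5] = 0 + 5 = 5
  P[6] = 10 + 5 = 15
  P[7] = 6 + 5 = 11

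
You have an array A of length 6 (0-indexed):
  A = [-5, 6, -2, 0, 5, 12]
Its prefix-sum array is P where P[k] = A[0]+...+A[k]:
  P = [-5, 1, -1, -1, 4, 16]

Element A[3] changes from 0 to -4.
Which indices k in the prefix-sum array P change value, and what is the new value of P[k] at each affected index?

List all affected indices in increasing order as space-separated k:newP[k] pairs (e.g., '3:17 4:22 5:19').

P[k] = A[0] + ... + A[k]
P[k] includes A[3] iff k >= 3
Affected indices: 3, 4, ..., 5; delta = -4
  P[3]: -1 + -4 = -5
  P[4]: 4 + -4 = 0
  P[5]: 16 + -4 = 12

Answer: 3:-5 4:0 5:12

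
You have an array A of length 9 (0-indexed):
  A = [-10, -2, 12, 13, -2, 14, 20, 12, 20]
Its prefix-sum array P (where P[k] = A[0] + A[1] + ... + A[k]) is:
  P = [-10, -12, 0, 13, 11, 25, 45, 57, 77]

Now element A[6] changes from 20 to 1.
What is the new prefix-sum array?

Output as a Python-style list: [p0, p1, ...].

Answer: [-10, -12, 0, 13, 11, 25, 26, 38, 58]

Derivation:
Change: A[6] 20 -> 1, delta = -19
P[k] for k < 6: unchanged (A[6] not included)
P[k] for k >= 6: shift by delta = -19
  P[0] = -10 + 0 = -10
  P[1] = -12 + 0 = -12
  P[2] = 0 + 0 = 0
  P[3] = 13 + 0 = 13
  P[4] = 11 + 0 = 11
  P[5] = 25 + 0 = 25
  P[6] = 45 + -19 = 26
  P[7] = 57 + -19 = 38
  P[8] = 77 + -19 = 58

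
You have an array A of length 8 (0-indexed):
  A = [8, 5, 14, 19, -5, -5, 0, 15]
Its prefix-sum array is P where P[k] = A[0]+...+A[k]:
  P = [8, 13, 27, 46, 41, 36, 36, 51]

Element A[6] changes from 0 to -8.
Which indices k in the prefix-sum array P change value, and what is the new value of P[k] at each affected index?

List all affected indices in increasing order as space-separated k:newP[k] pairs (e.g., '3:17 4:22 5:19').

P[k] = A[0] + ... + A[k]
P[k] includes A[6] iff k >= 6
Affected indices: 6, 7, ..., 7; delta = -8
  P[6]: 36 + -8 = 28
  P[7]: 51 + -8 = 43

Answer: 6:28 7:43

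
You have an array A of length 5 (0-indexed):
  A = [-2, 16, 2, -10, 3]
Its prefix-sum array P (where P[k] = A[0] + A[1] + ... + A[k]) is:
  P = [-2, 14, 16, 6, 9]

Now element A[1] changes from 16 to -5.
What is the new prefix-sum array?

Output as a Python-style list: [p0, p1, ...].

Answer: [-2, -7, -5, -15, -12]

Derivation:
Change: A[1] 16 -> -5, delta = -21
P[k] for k < 1: unchanged (A[1] not included)
P[k] for k >= 1: shift by delta = -21
  P[0] = -2 + 0 = -2
  P[1] = 14 + -21 = -7
  P[2] = 16 + -21 = -5
  P[3] = 6 + -21 = -15
  P[4] = 9 + -21 = -12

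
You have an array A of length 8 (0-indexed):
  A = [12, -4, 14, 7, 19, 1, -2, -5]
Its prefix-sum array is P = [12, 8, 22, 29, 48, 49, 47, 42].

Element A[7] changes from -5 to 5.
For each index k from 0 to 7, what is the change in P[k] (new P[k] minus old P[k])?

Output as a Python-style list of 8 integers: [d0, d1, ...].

Answer: [0, 0, 0, 0, 0, 0, 0, 10]

Derivation:
Element change: A[7] -5 -> 5, delta = 10
For k < 7: P[k] unchanged, delta_P[k] = 0
For k >= 7: P[k] shifts by exactly 10
Delta array: [0, 0, 0, 0, 0, 0, 0, 10]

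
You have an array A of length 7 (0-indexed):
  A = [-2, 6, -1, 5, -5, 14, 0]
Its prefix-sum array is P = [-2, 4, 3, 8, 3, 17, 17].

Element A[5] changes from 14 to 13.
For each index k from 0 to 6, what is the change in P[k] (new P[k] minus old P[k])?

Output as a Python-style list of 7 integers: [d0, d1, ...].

Element change: A[5] 14 -> 13, delta = -1
For k < 5: P[k] unchanged, delta_P[k] = 0
For k >= 5: P[k] shifts by exactly -1
Delta array: [0, 0, 0, 0, 0, -1, -1]

Answer: [0, 0, 0, 0, 0, -1, -1]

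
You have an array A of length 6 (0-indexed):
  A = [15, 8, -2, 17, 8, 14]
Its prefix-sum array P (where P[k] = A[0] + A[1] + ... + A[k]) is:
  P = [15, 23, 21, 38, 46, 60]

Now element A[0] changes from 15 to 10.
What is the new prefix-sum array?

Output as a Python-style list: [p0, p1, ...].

Change: A[0] 15 -> 10, delta = -5
P[k] for k < 0: unchanged (A[0] not included)
P[k] for k >= 0: shift by delta = -5
  P[0] = 15 + -5 = 10
  P[1] = 23 + -5 = 18
  P[2] = 21 + -5 = 16
  P[3] = 38 + -5 = 33
  P[4] = 46 + -5 = 41
  P[5] = 60 + -5 = 55

Answer: [10, 18, 16, 33, 41, 55]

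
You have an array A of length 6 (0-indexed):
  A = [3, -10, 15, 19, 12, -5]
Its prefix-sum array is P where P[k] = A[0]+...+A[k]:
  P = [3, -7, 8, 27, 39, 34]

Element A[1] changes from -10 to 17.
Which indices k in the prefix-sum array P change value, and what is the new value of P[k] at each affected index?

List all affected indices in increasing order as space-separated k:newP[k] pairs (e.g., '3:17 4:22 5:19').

P[k] = A[0] + ... + A[k]
P[k] includes A[1] iff k >= 1
Affected indices: 1, 2, ..., 5; delta = 27
  P[1]: -7 + 27 = 20
  P[2]: 8 + 27 = 35
  P[3]: 27 + 27 = 54
  P[4]: 39 + 27 = 66
  P[5]: 34 + 27 = 61

Answer: 1:20 2:35 3:54 4:66 5:61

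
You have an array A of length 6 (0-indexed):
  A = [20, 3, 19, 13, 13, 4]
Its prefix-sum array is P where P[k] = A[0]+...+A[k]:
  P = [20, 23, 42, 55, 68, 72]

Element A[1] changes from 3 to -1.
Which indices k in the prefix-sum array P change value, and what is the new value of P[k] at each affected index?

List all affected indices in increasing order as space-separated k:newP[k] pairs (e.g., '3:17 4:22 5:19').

P[k] = A[0] + ... + A[k]
P[k] includes A[1] iff k >= 1
Affected indices: 1, 2, ..., 5; delta = -4
  P[1]: 23 + -4 = 19
  P[2]: 42 + -4 = 38
  P[3]: 55 + -4 = 51
  P[4]: 68 + -4 = 64
  P[5]: 72 + -4 = 68

Answer: 1:19 2:38 3:51 4:64 5:68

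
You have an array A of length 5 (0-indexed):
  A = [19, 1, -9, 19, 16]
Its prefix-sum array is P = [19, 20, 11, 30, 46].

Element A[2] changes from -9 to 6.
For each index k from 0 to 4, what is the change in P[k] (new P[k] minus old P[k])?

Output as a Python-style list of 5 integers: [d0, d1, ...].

Answer: [0, 0, 15, 15, 15]

Derivation:
Element change: A[2] -9 -> 6, delta = 15
For k < 2: P[k] unchanged, delta_P[k] = 0
For k >= 2: P[k] shifts by exactly 15
Delta array: [0, 0, 15, 15, 15]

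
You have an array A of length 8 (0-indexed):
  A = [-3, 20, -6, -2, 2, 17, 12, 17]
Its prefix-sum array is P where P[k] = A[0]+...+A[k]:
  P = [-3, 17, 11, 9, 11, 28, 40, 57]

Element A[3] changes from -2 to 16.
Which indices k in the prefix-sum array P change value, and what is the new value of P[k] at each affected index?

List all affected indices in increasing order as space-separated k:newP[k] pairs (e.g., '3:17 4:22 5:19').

P[k] = A[0] + ... + A[k]
P[k] includes A[3] iff k >= 3
Affected indices: 3, 4, ..., 7; delta = 18
  P[3]: 9 + 18 = 27
  P[4]: 11 + 18 = 29
  P[5]: 28 + 18 = 46
  P[6]: 40 + 18 = 58
  P[7]: 57 + 18 = 75

Answer: 3:27 4:29 5:46 6:58 7:75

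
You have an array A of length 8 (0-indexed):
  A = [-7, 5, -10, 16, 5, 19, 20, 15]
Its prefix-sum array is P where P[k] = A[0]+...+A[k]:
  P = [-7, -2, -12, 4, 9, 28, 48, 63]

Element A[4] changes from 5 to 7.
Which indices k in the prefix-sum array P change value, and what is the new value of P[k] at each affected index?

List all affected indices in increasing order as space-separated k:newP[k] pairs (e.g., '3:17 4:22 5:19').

P[k] = A[0] + ... + A[k]
P[k] includes A[4] iff k >= 4
Affected indices: 4, 5, ..., 7; delta = 2
  P[4]: 9 + 2 = 11
  P[5]: 28 + 2 = 30
  P[6]: 48 + 2 = 50
  P[7]: 63 + 2 = 65

Answer: 4:11 5:30 6:50 7:65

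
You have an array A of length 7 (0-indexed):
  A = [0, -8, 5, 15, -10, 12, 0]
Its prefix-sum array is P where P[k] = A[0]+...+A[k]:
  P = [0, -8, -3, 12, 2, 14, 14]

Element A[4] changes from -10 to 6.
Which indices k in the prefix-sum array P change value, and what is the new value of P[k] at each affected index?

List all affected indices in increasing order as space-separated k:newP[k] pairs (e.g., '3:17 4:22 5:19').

P[k] = A[0] + ... + A[k]
P[k] includes A[4] iff k >= 4
Affected indices: 4, 5, ..., 6; delta = 16
  P[4]: 2 + 16 = 18
  P[5]: 14 + 16 = 30
  P[6]: 14 + 16 = 30

Answer: 4:18 5:30 6:30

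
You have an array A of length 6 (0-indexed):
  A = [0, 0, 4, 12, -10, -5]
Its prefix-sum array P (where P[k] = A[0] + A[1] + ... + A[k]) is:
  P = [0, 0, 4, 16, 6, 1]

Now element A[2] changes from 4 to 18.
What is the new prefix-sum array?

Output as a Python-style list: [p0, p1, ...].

Change: A[2] 4 -> 18, delta = 14
P[k] for k < 2: unchanged (A[2] not included)
P[k] for k >= 2: shift by delta = 14
  P[0] = 0 + 0 = 0
  P[1] = 0 + 0 = 0
  P[2] = 4 + 14 = 18
  P[3] = 16 + 14 = 30
  P[4] = 6 + 14 = 20
  P[5] = 1 + 14 = 15

Answer: [0, 0, 18, 30, 20, 15]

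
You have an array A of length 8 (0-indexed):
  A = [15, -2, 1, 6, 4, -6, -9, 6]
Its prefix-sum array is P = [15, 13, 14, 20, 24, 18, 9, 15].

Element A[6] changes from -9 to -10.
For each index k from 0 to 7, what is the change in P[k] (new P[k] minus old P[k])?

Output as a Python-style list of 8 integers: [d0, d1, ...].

Answer: [0, 0, 0, 0, 0, 0, -1, -1]

Derivation:
Element change: A[6] -9 -> -10, delta = -1
For k < 6: P[k] unchanged, delta_P[k] = 0
For k >= 6: P[k] shifts by exactly -1
Delta array: [0, 0, 0, 0, 0, 0, -1, -1]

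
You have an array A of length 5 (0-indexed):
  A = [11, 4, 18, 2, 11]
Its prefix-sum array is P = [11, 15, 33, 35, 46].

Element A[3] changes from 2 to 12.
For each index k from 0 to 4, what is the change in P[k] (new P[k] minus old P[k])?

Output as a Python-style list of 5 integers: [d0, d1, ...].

Element change: A[3] 2 -> 12, delta = 10
For k < 3: P[k] unchanged, delta_P[k] = 0
For k >= 3: P[k] shifts by exactly 10
Delta array: [0, 0, 0, 10, 10]

Answer: [0, 0, 0, 10, 10]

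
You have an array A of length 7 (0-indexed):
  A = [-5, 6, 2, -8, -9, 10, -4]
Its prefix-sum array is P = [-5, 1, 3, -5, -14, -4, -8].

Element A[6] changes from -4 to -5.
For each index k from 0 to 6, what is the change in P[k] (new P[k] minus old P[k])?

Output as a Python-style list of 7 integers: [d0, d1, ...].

Answer: [0, 0, 0, 0, 0, 0, -1]

Derivation:
Element change: A[6] -4 -> -5, delta = -1
For k < 6: P[k] unchanged, delta_P[k] = 0
For k >= 6: P[k] shifts by exactly -1
Delta array: [0, 0, 0, 0, 0, 0, -1]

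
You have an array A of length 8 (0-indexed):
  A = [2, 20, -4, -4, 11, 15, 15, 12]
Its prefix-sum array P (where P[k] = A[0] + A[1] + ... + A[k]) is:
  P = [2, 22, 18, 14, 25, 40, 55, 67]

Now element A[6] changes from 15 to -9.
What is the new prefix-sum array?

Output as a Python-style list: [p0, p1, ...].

Answer: [2, 22, 18, 14, 25, 40, 31, 43]

Derivation:
Change: A[6] 15 -> -9, delta = -24
P[k] for k < 6: unchanged (A[6] not included)
P[k] for k >= 6: shift by delta = -24
  P[0] = 2 + 0 = 2
  P[1] = 22 + 0 = 22
  P[2] = 18 + 0 = 18
  P[3] = 14 + 0 = 14
  P[4] = 25 + 0 = 25
  P[5] = 40 + 0 = 40
  P[6] = 55 + -24 = 31
  P[7] = 67 + -24 = 43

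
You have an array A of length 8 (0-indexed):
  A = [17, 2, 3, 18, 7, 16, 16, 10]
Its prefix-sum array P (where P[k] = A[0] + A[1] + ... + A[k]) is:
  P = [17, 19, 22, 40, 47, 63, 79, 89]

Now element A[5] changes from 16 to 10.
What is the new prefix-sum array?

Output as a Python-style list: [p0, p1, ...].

Answer: [17, 19, 22, 40, 47, 57, 73, 83]

Derivation:
Change: A[5] 16 -> 10, delta = -6
P[k] for k < 5: unchanged (A[5] not included)
P[k] for k >= 5: shift by delta = -6
  P[0] = 17 + 0 = 17
  P[1] = 19 + 0 = 19
  P[2] = 22 + 0 = 22
  P[3] = 40 + 0 = 40
  P[4] = 47 + 0 = 47
  P[5] = 63 + -6 = 57
  P[6] = 79 + -6 = 73
  P[7] = 89 + -6 = 83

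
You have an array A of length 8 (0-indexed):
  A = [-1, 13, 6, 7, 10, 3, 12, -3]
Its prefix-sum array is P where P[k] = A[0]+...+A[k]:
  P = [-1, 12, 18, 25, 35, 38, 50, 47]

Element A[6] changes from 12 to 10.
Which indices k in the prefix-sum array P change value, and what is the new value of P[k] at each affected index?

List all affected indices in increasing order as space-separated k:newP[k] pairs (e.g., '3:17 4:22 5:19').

P[k] = A[0] + ... + A[k]
P[k] includes A[6] iff k >= 6
Affected indices: 6, 7, ..., 7; delta = -2
  P[6]: 50 + -2 = 48
  P[7]: 47 + -2 = 45

Answer: 6:48 7:45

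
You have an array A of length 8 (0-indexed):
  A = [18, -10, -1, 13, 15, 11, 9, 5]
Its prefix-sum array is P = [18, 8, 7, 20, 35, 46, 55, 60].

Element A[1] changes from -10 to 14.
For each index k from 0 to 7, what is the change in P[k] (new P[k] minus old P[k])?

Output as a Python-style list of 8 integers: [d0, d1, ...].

Answer: [0, 24, 24, 24, 24, 24, 24, 24]

Derivation:
Element change: A[1] -10 -> 14, delta = 24
For k < 1: P[k] unchanged, delta_P[k] = 0
For k >= 1: P[k] shifts by exactly 24
Delta array: [0, 24, 24, 24, 24, 24, 24, 24]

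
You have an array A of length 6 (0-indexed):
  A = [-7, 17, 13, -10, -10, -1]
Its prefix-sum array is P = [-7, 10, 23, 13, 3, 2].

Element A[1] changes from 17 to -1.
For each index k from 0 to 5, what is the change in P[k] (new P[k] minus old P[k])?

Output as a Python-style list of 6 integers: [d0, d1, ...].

Element change: A[1] 17 -> -1, delta = -18
For k < 1: P[k] unchanged, delta_P[k] = 0
For k >= 1: P[k] shifts by exactly -18
Delta array: [0, -18, -18, -18, -18, -18]

Answer: [0, -18, -18, -18, -18, -18]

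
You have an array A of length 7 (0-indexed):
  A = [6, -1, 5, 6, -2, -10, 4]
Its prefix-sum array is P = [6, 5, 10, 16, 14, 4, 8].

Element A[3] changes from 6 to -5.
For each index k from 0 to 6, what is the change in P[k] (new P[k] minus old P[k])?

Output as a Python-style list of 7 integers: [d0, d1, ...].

Element change: A[3] 6 -> -5, delta = -11
For k < 3: P[k] unchanged, delta_P[k] = 0
For k >= 3: P[k] shifts by exactly -11
Delta array: [0, 0, 0, -11, -11, -11, -11]

Answer: [0, 0, 0, -11, -11, -11, -11]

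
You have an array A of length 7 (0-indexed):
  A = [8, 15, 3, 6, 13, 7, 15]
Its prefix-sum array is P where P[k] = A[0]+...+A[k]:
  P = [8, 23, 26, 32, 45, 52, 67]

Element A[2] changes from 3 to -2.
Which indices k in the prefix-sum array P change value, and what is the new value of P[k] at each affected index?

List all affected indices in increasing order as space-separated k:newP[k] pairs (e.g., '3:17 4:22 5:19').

Answer: 2:21 3:27 4:40 5:47 6:62

Derivation:
P[k] = A[0] + ... + A[k]
P[k] includes A[2] iff k >= 2
Affected indices: 2, 3, ..., 6; delta = -5
  P[2]: 26 + -5 = 21
  P[3]: 32 + -5 = 27
  P[4]: 45 + -5 = 40
  P[5]: 52 + -5 = 47
  P[6]: 67 + -5 = 62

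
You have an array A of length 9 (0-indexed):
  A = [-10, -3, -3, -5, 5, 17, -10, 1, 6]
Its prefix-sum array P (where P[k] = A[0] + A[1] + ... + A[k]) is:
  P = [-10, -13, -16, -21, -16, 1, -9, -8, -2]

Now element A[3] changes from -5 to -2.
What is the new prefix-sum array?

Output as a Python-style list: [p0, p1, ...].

Change: A[3] -5 -> -2, delta = 3
P[k] for k < 3: unchanged (A[3] not included)
P[k] for k >= 3: shift by delta = 3
  P[0] = -10 + 0 = -10
  P[1] = -13 + 0 = -13
  P[2] = -16 + 0 = -16
  P[3] = -21 + 3 = -18
  P[4] = -16 + 3 = -13
  P[5] = 1 + 3 = 4
  P[6] = -9 + 3 = -6
  P[7] = -8 + 3 = -5
  P[8] = -2 + 3 = 1

Answer: [-10, -13, -16, -18, -13, 4, -6, -5, 1]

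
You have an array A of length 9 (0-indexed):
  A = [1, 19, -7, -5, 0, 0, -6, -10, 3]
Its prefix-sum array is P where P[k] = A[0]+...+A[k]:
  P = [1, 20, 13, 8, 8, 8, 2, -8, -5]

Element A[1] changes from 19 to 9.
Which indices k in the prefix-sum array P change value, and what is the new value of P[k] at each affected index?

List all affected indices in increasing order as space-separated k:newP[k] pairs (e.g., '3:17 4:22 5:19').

Answer: 1:10 2:3 3:-2 4:-2 5:-2 6:-8 7:-18 8:-15

Derivation:
P[k] = A[0] + ... + A[k]
P[k] includes A[1] iff k >= 1
Affected indices: 1, 2, ..., 8; delta = -10
  P[1]: 20 + -10 = 10
  P[2]: 13 + -10 = 3
  P[3]: 8 + -10 = -2
  P[4]: 8 + -10 = -2
  P[5]: 8 + -10 = -2
  P[6]: 2 + -10 = -8
  P[7]: -8 + -10 = -18
  P[8]: -5 + -10 = -15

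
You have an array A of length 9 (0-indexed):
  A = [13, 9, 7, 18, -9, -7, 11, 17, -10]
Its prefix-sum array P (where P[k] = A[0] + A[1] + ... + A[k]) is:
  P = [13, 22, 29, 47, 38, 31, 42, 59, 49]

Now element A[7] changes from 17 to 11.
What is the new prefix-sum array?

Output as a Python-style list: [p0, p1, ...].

Answer: [13, 22, 29, 47, 38, 31, 42, 53, 43]

Derivation:
Change: A[7] 17 -> 11, delta = -6
P[k] for k < 7: unchanged (A[7] not included)
P[k] for k >= 7: shift by delta = -6
  P[0] = 13 + 0 = 13
  P[1] = 22 + 0 = 22
  P[2] = 29 + 0 = 29
  P[3] = 47 + 0 = 47
  P[4] = 38 + 0 = 38
  P[5] = 31 + 0 = 31
  P[6] = 42 + 0 = 42
  P[7] = 59 + -6 = 53
  P[8] = 49 + -6 = 43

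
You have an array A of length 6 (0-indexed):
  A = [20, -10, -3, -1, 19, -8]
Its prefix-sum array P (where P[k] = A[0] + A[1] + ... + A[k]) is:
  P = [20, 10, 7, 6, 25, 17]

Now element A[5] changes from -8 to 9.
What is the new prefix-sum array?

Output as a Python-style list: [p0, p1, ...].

Change: A[5] -8 -> 9, delta = 17
P[k] for k < 5: unchanged (A[5] not included)
P[k] for k >= 5: shift by delta = 17
  P[0] = 20 + 0 = 20
  P[1] = 10 + 0 = 10
  P[2] = 7 + 0 = 7
  P[3] = 6 + 0 = 6
  P[4] = 25 + 0 = 25
  P[5] = 17 + 17 = 34

Answer: [20, 10, 7, 6, 25, 34]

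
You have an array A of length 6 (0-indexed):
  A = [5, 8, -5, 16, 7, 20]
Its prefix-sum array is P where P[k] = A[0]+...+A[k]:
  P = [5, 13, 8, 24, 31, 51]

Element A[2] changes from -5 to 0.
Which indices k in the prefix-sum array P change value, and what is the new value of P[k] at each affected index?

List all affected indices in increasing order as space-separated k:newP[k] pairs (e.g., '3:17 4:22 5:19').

Answer: 2:13 3:29 4:36 5:56

Derivation:
P[k] = A[0] + ... + A[k]
P[k] includes A[2] iff k >= 2
Affected indices: 2, 3, ..., 5; delta = 5
  P[2]: 8 + 5 = 13
  P[3]: 24 + 5 = 29
  P[4]: 31 + 5 = 36
  P[5]: 51 + 5 = 56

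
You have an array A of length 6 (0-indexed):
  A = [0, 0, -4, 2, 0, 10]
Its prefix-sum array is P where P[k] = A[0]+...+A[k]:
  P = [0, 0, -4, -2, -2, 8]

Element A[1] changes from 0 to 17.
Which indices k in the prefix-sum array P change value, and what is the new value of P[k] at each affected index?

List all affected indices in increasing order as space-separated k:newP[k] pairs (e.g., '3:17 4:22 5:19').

Answer: 1:17 2:13 3:15 4:15 5:25

Derivation:
P[k] = A[0] + ... + A[k]
P[k] includes A[1] iff k >= 1
Affected indices: 1, 2, ..., 5; delta = 17
  P[1]: 0 + 17 = 17
  P[2]: -4 + 17 = 13
  P[3]: -2 + 17 = 15
  P[4]: -2 + 17 = 15
  P[5]: 8 + 17 = 25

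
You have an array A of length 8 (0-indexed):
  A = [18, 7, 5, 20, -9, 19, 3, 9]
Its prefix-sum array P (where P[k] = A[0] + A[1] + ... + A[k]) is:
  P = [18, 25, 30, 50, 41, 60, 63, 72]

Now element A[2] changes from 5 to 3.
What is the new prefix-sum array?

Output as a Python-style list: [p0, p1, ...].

Change: A[2] 5 -> 3, delta = -2
P[k] for k < 2: unchanged (A[2] not included)
P[k] for k >= 2: shift by delta = -2
  P[0] = 18 + 0 = 18
  P[1] = 25 + 0 = 25
  P[2] = 30 + -2 = 28
  P[3] = 50 + -2 = 48
  P[4] = 41 + -2 = 39
  P[5] = 60 + -2 = 58
  P[6] = 63 + -2 = 61
  P[7] = 72 + -2 = 70

Answer: [18, 25, 28, 48, 39, 58, 61, 70]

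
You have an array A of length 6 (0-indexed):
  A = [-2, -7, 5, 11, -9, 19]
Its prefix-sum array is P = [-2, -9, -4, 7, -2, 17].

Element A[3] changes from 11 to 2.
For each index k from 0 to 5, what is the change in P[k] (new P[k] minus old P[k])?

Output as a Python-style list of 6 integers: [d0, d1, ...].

Element change: A[3] 11 -> 2, delta = -9
For k < 3: P[k] unchanged, delta_P[k] = 0
For k >= 3: P[k] shifts by exactly -9
Delta array: [0, 0, 0, -9, -9, -9]

Answer: [0, 0, 0, -9, -9, -9]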